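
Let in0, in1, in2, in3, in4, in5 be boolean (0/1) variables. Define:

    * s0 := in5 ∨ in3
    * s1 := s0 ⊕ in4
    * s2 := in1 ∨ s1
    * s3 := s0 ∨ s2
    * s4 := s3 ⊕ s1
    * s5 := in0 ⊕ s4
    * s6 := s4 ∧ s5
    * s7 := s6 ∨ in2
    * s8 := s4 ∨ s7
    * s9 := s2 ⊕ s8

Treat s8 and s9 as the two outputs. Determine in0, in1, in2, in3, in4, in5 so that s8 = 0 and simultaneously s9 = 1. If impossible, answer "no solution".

Check with in0=0, in1=1, in2=0, in3=1, in4=0, in5=0:
s0 = in5 ∨ in3 = 0 ∨ 1 = 1
s1 = s0 ⊕ in4 = 1 ⊕ 0 = 1
s2 = in1 ∨ s1 = 1 ∨ 1 = 1
s3 = s0 ∨ s2 = 1 ∨ 1 = 1
s4 = s3 ⊕ s1 = 1 ⊕ 1 = 0
s5 = in0 ⊕ s4 = 0 ⊕ 0 = 0
s6 = s4 ∧ s5 = 0 ∧ 0 = 0
s7 = s6 ∨ in2 = 0 ∨ 0 = 0
s8 = s4 ∨ s7 = 0 ∨ 0 = 0
s9 = s2 ⊕ s8 = 1 ⊕ 0 = 1
So s8 = 0 and s9 = 1.

in0=0, in1=1, in2=0, in3=1, in4=0, in5=0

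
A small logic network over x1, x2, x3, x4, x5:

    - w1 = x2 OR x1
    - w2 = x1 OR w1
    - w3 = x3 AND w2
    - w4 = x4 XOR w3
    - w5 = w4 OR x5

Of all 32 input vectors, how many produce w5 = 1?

24

w5 = w4 OR x5 must be 1, so at least one of w4, x5 is 1.
Enumerating the 32 input combinations, 24 give w5 = 1 and 8 give w5 = 0.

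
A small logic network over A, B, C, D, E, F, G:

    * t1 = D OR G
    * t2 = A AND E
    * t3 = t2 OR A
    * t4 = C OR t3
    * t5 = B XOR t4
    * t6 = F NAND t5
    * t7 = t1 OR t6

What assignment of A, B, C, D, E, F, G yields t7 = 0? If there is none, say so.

t7 = t1 OR t6 must be 0, so both t1 = 0 and t6 = 0.
t1 = D OR G must be 0, so both D = 0 and G = 0.
Check with A=0, B=1, C=0, D=0, E=0, F=1, G=0:
t1 = D OR G = 0 OR 0 = 0
t2 = A AND E = 0 AND 0 = 0
t3 = t2 OR A = 0 OR 0 = 0
t4 = C OR t3 = 0 OR 0 = 0
t5 = B XOR t4 = 1 XOR 0 = 1
t6 = F NAND t5 = 1 NAND 1 = 0
t7 = t1 OR t6 = 0 OR 0 = 0
So t7 = 0 as required.

A=0, B=1, C=0, D=0, E=0, F=1, G=0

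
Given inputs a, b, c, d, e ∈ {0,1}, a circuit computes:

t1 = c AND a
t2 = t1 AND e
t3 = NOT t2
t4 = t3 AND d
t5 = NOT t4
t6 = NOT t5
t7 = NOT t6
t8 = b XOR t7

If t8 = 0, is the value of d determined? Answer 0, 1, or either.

Both values of d occur among assignments with t8 = 0:
  d=0: a=0, b=1, c=0, d=0, e=0
  d=1: a=0, b=0, c=0, d=1, e=0

either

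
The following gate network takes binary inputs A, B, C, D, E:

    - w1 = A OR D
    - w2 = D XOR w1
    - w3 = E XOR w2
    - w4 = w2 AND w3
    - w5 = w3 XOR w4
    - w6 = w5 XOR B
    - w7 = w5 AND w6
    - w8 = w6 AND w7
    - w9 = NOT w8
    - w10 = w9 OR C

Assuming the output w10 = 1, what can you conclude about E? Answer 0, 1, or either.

either

Both values of E occur among assignments with w10 = 1:
  E=0: A=0, B=0, C=0, D=0, E=0
  E=1: A=0, B=0, C=1, D=0, E=1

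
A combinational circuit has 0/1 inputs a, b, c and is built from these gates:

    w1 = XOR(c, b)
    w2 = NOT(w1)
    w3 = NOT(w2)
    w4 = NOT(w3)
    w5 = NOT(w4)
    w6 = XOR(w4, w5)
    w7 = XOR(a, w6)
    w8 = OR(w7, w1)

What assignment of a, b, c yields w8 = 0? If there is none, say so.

a=1, b=0, c=0

Check with a=1, b=0, c=0:
w1 = XOR(c, b) = XOR(0, 0) = 0
w2 = NOT(w1) = NOT 0 = 1
w3 = NOT(w2) = NOT 1 = 0
w4 = NOT(w3) = NOT 0 = 1
w5 = NOT(w4) = NOT 1 = 0
w6 = XOR(w4, w5) = XOR(1, 0) = 1
w7 = XOR(a, w6) = XOR(1, 1) = 0
w8 = OR(w7, w1) = OR(0, 0) = 0
So w8 = 0 as required.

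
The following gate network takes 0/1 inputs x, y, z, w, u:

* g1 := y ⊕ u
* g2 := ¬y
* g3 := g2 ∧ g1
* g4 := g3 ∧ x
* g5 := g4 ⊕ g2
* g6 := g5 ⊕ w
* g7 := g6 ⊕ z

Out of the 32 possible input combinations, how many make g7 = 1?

16

g7 = g6 ⊕ z must be 1, so g6 and z differ.
Enumerating the 32 input combinations, 16 give g7 = 1 and 16 give g7 = 0.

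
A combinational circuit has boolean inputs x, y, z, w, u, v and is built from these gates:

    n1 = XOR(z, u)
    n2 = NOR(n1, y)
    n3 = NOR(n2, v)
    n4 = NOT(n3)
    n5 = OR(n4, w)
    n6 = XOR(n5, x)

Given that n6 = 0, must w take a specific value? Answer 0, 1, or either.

Both values of w occur among assignments with n6 = 0:
  w=0: x=0, y=0, z=0, w=0, u=1, v=0
  w=1: x=1, y=0, z=0, w=1, u=0, v=0

either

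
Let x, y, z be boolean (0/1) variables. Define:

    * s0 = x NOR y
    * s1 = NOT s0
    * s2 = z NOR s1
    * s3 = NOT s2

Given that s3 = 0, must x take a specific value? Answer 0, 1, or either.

0

s3 = NOT s2 must be 0, so s2 = 1.
s2 = z NOR s1 must be 1, so both z = 0 and s1 = 0.
Every assignment with s3 = 0 has x = 0; there are 1 such assignment(s).
  x=0, y=0, z=0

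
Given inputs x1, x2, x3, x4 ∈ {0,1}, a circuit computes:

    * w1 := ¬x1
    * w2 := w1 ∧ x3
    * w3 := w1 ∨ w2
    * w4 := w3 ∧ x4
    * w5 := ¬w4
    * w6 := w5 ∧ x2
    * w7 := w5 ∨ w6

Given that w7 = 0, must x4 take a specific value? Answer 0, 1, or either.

1

w7 = w5 ∨ w6 must be 0, so both w5 = 0 and w6 = 0.
w5 = ¬w4 must be 0, so w4 = 1.
w6 = w5 ∧ x2 must be 0, so at least one of w5, x2 is 0.
Every assignment with w7 = 0 has x4 = 1; there are 4 such assignment(s).
  x1=0, x2=0, x3=0, x4=1
  x1=0, x2=0, x3=1, x4=1
  x1=0, x2=1, x3=0, x4=1
  x1=0, x2=1, x3=1, x4=1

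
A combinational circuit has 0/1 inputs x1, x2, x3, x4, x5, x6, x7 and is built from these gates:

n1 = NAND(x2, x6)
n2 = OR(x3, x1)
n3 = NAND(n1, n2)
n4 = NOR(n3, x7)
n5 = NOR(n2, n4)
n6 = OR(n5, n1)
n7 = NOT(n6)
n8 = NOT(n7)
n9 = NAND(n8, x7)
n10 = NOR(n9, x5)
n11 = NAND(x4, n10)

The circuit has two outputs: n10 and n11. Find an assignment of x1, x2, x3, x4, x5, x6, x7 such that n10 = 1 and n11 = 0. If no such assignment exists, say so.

Check with x1=0, x2=1, x3=1, x4=1, x5=0, x6=0, x7=1:
n1 = NAND(x2, x6) = NAND(1, 0) = 1
n2 = OR(x3, x1) = OR(1, 0) = 1
n3 = NAND(n1, n2) = NAND(1, 1) = 0
n4 = NOR(n3, x7) = NOR(0, 1) = 0
n5 = NOR(n2, n4) = NOR(1, 0) = 0
n6 = OR(n5, n1) = OR(0, 1) = 1
n7 = NOT(n6) = NOT 1 = 0
n8 = NOT(n7) = NOT 0 = 1
n9 = NAND(n8, x7) = NAND(1, 1) = 0
n10 = NOR(n9, x5) = NOR(0, 0) = 1
n11 = NAND(x4, n10) = NAND(1, 1) = 0
So n10 = 1 and n11 = 0.

x1=0, x2=1, x3=1, x4=1, x5=0, x6=0, x7=1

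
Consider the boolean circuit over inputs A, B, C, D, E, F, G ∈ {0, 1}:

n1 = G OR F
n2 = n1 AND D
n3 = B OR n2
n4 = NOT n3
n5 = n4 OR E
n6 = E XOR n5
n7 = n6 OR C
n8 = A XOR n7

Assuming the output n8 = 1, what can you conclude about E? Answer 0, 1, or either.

Both values of E occur among assignments with n8 = 1:
  E=0: A=0, B=0, C=0, D=0, E=0, F=0, G=0
  E=1: A=0, B=0, C=1, D=0, E=1, F=0, G=0

either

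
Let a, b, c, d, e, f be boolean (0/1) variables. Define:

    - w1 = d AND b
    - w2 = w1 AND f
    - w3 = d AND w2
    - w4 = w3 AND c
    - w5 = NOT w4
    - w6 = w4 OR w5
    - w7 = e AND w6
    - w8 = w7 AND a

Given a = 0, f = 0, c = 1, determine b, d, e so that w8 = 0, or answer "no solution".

b=0 d=1 e=1

w8 = w7 AND a must be 0, so at least one of w7, a is 0.
Check with a = 0, f = 0, c = 1 and b=0, d=1, e=1:
w1 = d AND b = 1 AND 0 = 0
w2 = w1 AND f = 0 AND 0 = 0
w3 = d AND w2 = 1 AND 0 = 0
w4 = w3 AND c = 0 AND 1 = 0
w5 = NOT w4 = NOT 0 = 1
w6 = w4 OR w5 = 0 OR 1 = 1
w7 = e AND w6 = 1 AND 1 = 1
w8 = w7 AND a = 1 AND 0 = 0
So w8 = 0.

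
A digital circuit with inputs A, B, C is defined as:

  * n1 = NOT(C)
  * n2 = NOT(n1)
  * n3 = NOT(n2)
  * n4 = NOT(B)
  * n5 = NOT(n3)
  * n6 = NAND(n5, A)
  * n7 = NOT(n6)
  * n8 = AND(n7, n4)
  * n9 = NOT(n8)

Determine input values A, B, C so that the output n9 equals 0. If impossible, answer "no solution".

A=1, B=0, C=1

Check with A=1, B=0, C=1:
n1 = NOT(C) = NOT 1 = 0
n2 = NOT(n1) = NOT 0 = 1
n3 = NOT(n2) = NOT 1 = 0
n4 = NOT(B) = NOT 0 = 1
n5 = NOT(n3) = NOT 0 = 1
n6 = NAND(n5, A) = NAND(1, 1) = 0
n7 = NOT(n6) = NOT 0 = 1
n8 = AND(n7, n4) = AND(1, 1) = 1
n9 = NOT(n8) = NOT 1 = 0
So n9 = 0 as required.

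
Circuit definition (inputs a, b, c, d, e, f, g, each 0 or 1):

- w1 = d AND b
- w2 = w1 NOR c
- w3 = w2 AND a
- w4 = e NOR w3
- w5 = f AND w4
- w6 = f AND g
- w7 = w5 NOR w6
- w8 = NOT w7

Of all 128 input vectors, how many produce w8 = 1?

w8 = NOT w7 must be 1, so w7 = 0.
Enumerating the 128 input combinations, 45 give w8 = 1 and 83 give w8 = 0.

45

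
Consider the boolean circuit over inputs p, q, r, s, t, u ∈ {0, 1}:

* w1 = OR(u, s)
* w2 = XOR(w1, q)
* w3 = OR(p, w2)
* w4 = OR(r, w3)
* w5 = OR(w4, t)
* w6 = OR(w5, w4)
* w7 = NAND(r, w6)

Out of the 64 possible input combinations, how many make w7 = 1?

w7 = NAND(r, w6) must be 1, so at least one of r, w6 is 0.
Enumerating the 64 input combinations, 32 give w7 = 1 and 32 give w7 = 0.

32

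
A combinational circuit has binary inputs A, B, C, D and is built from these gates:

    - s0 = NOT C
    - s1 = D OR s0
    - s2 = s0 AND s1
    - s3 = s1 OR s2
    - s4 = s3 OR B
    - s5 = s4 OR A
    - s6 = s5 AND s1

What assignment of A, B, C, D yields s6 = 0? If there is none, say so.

A=1, B=0, C=1, D=0

s6 = s5 AND s1 must be 0, so at least one of s5, s1 is 0.
Check with A=1, B=0, C=1, D=0:
s0 = NOT C = NOT 1 = 0
s1 = D OR s0 = 0 OR 0 = 0
s2 = s0 AND s1 = 0 AND 0 = 0
s3 = s1 OR s2 = 0 OR 0 = 0
s4 = s3 OR B = 0 OR 0 = 0
s5 = s4 OR A = 0 OR 1 = 1
s6 = s5 AND s1 = 1 AND 0 = 0
So s6 = 0 as required.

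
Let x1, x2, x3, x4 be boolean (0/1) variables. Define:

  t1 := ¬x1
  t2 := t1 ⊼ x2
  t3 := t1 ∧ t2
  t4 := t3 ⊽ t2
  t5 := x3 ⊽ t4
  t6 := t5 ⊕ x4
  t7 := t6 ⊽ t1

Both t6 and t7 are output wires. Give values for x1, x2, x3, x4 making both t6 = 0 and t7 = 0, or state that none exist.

Check with x1=0, x2=1, x3=0, x4=0:
t1 = ¬x1 = ¬0 = 1
t2 = t1 ⊼ x2 = 1 ⊼ 1 = 0
t3 = t1 ∧ t2 = 1 ∧ 0 = 0
t4 = t3 ⊽ t2 = 0 ⊽ 0 = 1
t5 = x3 ⊽ t4 = 0 ⊽ 1 = 0
t6 = t5 ⊕ x4 = 0 ⊕ 0 = 0
t7 = t6 ⊽ t1 = 0 ⊽ 1 = 0
So t6 = 0 and t7 = 0.

x1=0, x2=1, x3=0, x4=0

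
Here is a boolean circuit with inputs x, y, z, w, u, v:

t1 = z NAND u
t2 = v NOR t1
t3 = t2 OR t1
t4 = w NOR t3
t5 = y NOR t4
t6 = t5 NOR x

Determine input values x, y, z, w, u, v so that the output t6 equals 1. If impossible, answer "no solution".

x=0, y=1, z=1, w=1, u=1, v=1

t6 = t5 NOR x must be 1, so both t5 = 0 and x = 0.
t5 = y NOR t4 must be 0, so at least one of y, t4 is 1.
Check with x=0, y=1, z=1, w=1, u=1, v=1:
t1 = z NAND u = 1 NAND 1 = 0
t2 = v NOR t1 = 1 NOR 0 = 0
t3 = t2 OR t1 = 0 OR 0 = 0
t4 = w NOR t3 = 1 NOR 0 = 0
t5 = y NOR t4 = 1 NOR 0 = 0
t6 = t5 NOR x = 0 NOR 0 = 1
So t6 = 1 as required.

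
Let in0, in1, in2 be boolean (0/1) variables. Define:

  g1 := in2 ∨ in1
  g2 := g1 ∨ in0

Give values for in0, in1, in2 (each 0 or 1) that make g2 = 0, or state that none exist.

Check with in0=0, in1=0, in2=0:
g1 = in2 ∨ in1 = 0 ∨ 0 = 0
g2 = g1 ∨ in0 = 0 ∨ 0 = 0
So g2 = 0 as required.

in0=0, in1=0, in2=0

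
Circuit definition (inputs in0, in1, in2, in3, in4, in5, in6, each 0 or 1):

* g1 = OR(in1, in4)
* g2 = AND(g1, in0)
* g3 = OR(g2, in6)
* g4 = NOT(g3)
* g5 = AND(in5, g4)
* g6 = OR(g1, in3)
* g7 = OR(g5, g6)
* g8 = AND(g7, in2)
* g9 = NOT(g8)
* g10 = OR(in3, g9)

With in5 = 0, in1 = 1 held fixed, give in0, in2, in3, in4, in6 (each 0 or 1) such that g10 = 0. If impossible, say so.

in0=0 in2=1 in3=0 in4=0 in6=1

Check with in5 = 0, in1 = 1 and in0=0, in2=1, in3=0, in4=0, in6=1:
g1 = OR(in1, in4) = OR(1, 0) = 1
g2 = AND(g1, in0) = AND(1, 0) = 0
g3 = OR(g2, in6) = OR(0, 1) = 1
g4 = NOT(g3) = NOT 1 = 0
g5 = AND(in5, g4) = AND(0, 0) = 0
g6 = OR(g1, in3) = OR(1, 0) = 1
g7 = OR(g5, g6) = OR(0, 1) = 1
g8 = AND(g7, in2) = AND(1, 1) = 1
g9 = NOT(g8) = NOT 1 = 0
g10 = OR(in3, g9) = OR(0, 0) = 0
So g10 = 0.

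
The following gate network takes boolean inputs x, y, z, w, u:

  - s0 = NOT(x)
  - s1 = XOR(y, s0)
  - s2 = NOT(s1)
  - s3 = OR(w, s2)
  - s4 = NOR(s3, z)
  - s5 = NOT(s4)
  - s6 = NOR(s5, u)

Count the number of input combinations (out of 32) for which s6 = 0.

30

s6 = NOR(s5, u) must be 0, so at least one of s5, u is 1.
Enumerating the 32 input combinations, 30 give s6 = 0 and 2 give s6 = 1.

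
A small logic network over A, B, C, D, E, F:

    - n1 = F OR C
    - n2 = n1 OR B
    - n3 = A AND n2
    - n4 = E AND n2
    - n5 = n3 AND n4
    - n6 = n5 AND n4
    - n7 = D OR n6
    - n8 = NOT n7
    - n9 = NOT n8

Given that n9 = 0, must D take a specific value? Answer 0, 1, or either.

n9 = NOT n8 must be 0, so n8 = 1.
Every assignment with n9 = 0 has D = 0; there are 25 such assignment(s).

0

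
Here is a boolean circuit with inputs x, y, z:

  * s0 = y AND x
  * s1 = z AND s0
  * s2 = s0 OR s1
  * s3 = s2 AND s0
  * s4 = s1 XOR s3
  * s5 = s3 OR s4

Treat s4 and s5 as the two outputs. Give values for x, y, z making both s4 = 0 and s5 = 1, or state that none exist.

Check with x=1, y=1, z=1:
s0 = y AND x = 1 AND 1 = 1
s1 = z AND s0 = 1 AND 1 = 1
s2 = s0 OR s1 = 1 OR 1 = 1
s3 = s2 AND s0 = 1 AND 1 = 1
s4 = s1 XOR s3 = 1 XOR 1 = 0
s5 = s3 OR s4 = 1 OR 0 = 1
So s4 = 0 and s5 = 1.

x=1, y=1, z=1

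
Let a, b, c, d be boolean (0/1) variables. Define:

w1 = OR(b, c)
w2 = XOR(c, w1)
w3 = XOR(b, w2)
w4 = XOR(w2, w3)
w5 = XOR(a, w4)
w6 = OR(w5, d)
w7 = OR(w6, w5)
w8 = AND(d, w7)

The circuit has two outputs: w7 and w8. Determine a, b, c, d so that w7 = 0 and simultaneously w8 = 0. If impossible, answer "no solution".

Check with a=1 b=1 c=0 d=0:
w1 = OR(b, c) = OR(1, 0) = 1
w2 = XOR(c, w1) = XOR(0, 1) = 1
w3 = XOR(b, w2) = XOR(1, 1) = 0
w4 = XOR(w2, w3) = XOR(1, 0) = 1
w5 = XOR(a, w4) = XOR(1, 1) = 0
w6 = OR(w5, d) = OR(0, 0) = 0
w7 = OR(w6, w5) = OR(0, 0) = 0
w8 = AND(d, w7) = AND(0, 0) = 0
So w7 = 0 and w8 = 0.

a=1 b=1 c=0 d=0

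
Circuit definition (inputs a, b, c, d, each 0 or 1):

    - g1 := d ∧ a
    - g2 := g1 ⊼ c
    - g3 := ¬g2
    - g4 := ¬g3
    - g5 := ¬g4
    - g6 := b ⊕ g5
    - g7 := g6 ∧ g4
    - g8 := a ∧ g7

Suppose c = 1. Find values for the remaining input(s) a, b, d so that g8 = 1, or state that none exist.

Check with c = 1 and a=1, b=1, d=0:
g1 = d ∧ a = 0 ∧ 1 = 0
g2 = g1 ⊼ c = 0 ⊼ 1 = 1
g3 = ¬g2 = ¬1 = 0
g4 = ¬g3 = ¬0 = 1
g5 = ¬g4 = ¬1 = 0
g6 = b ⊕ g5 = 1 ⊕ 0 = 1
g7 = g6 ∧ g4 = 1 ∧ 1 = 1
g8 = a ∧ g7 = 1 ∧ 1 = 1
So g8 = 1.

a=1, b=1, d=0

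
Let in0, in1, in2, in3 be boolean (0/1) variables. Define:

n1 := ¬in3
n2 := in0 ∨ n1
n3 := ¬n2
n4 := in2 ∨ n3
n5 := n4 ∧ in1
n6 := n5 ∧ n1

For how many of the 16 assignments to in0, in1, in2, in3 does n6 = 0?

n6 = n5 ∧ n1 must be 0, so at least one of n5, n1 is 0.
Enumerating the 16 input combinations, 14 give n6 = 0 and 2 give n6 = 1.

14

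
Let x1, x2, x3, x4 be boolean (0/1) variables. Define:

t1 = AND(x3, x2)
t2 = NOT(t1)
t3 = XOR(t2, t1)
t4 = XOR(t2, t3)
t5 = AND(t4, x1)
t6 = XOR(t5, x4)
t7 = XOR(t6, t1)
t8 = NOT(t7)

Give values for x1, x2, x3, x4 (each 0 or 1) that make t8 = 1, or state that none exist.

Check with x1=1 x2=0 x3=1 x4=0:
t1 = AND(x3, x2) = AND(1, 0) = 0
t2 = NOT(t1) = NOT 0 = 1
t3 = XOR(t2, t1) = XOR(1, 0) = 1
t4 = XOR(t2, t3) = XOR(1, 1) = 0
t5 = AND(t4, x1) = AND(0, 1) = 0
t6 = XOR(t5, x4) = XOR(0, 0) = 0
t7 = XOR(t6, t1) = XOR(0, 0) = 0
t8 = NOT(t7) = NOT 0 = 1
So t8 = 1 as required.

x1=1 x2=0 x3=1 x4=0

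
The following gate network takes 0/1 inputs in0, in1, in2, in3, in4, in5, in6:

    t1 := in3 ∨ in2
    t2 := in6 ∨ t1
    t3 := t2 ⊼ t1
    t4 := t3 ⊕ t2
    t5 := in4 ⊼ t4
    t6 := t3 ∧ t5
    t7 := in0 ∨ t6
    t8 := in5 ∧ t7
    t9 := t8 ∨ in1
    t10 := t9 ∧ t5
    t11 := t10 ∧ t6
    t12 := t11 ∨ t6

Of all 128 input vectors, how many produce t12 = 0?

t12 = t11 ∨ t6 must be 0, so both t11 = 0 and t6 = 0.
Enumerating the 128 input combinations, 104 give t12 = 0 and 24 give t12 = 1.

104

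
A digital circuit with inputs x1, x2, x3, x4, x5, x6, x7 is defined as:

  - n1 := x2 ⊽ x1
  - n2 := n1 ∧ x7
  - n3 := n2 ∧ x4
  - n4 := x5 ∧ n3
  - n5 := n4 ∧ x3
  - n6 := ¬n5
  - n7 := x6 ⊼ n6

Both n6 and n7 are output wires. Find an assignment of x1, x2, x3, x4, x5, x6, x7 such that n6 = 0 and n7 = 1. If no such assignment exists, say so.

Check with x1=0, x2=0, x3=1, x4=1, x5=1, x6=1, x7=1:
n1 = x2 ⊽ x1 = 0 ⊽ 0 = 1
n2 = n1 ∧ x7 = 1 ∧ 1 = 1
n3 = n2 ∧ x4 = 1 ∧ 1 = 1
n4 = x5 ∧ n3 = 1 ∧ 1 = 1
n5 = n4 ∧ x3 = 1 ∧ 1 = 1
n6 = ¬n5 = ¬1 = 0
n7 = x6 ⊼ n6 = 1 ⊼ 0 = 1
So n6 = 0 and n7 = 1.

x1=0, x2=0, x3=1, x4=1, x5=1, x6=1, x7=1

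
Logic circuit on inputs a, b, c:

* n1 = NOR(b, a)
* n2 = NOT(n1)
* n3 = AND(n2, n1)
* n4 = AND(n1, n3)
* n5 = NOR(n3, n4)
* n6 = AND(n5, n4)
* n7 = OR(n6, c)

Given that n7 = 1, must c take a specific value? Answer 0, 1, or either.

1

n7 = OR(n6, c) must be 1, so at least one of n6, c is 1.
Every assignment with n7 = 1 has c = 1; there are 4 such assignment(s).
  a=0, b=0, c=1
  a=0, b=1, c=1
  a=1, b=0, c=1
  a=1, b=1, c=1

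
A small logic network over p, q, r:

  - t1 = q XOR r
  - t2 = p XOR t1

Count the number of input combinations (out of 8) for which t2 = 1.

t2 = p XOR t1 must be 1, so p and t1 differ.
Satisfying assignments:
  p=0, q=0, r=1
  p=0, q=1, r=0
  p=1, q=0, r=0
  p=1, q=1, r=1

4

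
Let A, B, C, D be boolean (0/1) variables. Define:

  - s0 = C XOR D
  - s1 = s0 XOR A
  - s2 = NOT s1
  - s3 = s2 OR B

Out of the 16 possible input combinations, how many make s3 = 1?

12

s3 = s2 OR B must be 1, so at least one of s2, B is 1.
Enumerating the 16 input combinations, 12 give s3 = 1 and 4 give s3 = 0.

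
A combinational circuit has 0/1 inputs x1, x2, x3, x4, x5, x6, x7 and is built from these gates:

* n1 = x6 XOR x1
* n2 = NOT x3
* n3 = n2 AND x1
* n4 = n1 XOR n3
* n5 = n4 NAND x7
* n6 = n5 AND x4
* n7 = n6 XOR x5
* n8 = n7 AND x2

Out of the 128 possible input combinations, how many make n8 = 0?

n8 = n7 AND x2 must be 0, so at least one of n7, x2 is 0.
Enumerating the 128 input combinations, 96 give n8 = 0 and 32 give n8 = 1.

96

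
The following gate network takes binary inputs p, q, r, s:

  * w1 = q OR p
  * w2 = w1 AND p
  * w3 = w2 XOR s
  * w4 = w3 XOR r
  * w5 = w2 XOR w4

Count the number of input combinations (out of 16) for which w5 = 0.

w5 = w2 XOR w4 must be 0, so w2 and w4 are equal.
Enumerating the 16 input combinations, 8 give w5 = 0 and 8 give w5 = 1.

8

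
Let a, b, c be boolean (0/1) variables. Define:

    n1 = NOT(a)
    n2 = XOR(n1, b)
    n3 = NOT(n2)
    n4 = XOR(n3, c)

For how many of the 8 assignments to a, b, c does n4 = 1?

4

n4 = XOR(n3, c) must be 1, so n3 and c differ.
Enumerating the 8 input combinations, 4 give n4 = 1 and 4 give n4 = 0.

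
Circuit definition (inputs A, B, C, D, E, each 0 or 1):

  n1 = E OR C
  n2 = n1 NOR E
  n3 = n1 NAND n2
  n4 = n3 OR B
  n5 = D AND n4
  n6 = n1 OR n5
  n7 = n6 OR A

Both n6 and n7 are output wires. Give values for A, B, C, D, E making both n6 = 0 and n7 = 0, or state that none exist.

A=0 B=1 C=0 D=0 E=0

Check with A=0 B=1 C=0 D=0 E=0:
n1 = E OR C = 0 OR 0 = 0
n2 = n1 NOR E = 0 NOR 0 = 1
n3 = n1 NAND n2 = 0 NAND 1 = 1
n4 = n3 OR B = 1 OR 1 = 1
n5 = D AND n4 = 0 AND 1 = 0
n6 = n1 OR n5 = 0 OR 0 = 0
n7 = n6 OR A = 0 OR 0 = 0
So n6 = 0 and n7 = 0.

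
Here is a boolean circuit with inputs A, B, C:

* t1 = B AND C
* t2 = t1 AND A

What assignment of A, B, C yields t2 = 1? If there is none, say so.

A=1, B=1, C=1

Check with A=1, B=1, C=1:
t1 = B AND C = 1 AND 1 = 1
t2 = t1 AND A = 1 AND 1 = 1
So t2 = 1 as required.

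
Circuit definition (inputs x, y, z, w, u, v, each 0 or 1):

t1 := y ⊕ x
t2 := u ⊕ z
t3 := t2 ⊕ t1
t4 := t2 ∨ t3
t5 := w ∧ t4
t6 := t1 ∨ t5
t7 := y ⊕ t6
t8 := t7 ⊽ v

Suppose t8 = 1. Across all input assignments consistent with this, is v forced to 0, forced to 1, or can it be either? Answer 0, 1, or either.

0

t8 = t7 ⊽ v must be 1, so both t7 = 0 and v = 0.
t7 = y ⊕ t6 must be 0, so y and t6 are equal.
Every assignment with t8 = 1 has v = 0; there are 16 such assignment(s).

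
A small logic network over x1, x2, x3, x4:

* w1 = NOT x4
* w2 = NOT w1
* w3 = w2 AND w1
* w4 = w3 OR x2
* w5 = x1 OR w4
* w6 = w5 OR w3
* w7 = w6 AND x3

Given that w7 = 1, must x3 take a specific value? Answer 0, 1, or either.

1

w7 = w6 AND x3 must be 1, so both w6 = 1 and x3 = 1.
w6 = w5 OR w3 must be 1, so at least one of w5, w3 is 1.
Every assignment with w7 = 1 has x3 = 1; there are 6 such assignment(s).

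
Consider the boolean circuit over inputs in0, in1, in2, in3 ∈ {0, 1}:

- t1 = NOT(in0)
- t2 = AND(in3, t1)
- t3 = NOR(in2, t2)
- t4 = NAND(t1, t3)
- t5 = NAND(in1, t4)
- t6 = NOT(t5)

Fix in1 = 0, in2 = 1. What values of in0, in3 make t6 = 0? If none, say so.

t6 = NOT(t5) must be 0, so t5 = 1.
t5 = NAND(in1, t4) must be 1, so at least one of in1, t4 is 0.
Check with in1 = 0, in2 = 1 and in0=1, in3=0:
t1 = NOT(in0) = NOT 1 = 0
t2 = AND(in3, t1) = AND(0, 0) = 0
t3 = NOR(in2, t2) = NOR(1, 0) = 0
t4 = NAND(t1, t3) = NAND(0, 0) = 1
t5 = NAND(in1, t4) = NAND(0, 1) = 1
t6 = NOT(t5) = NOT 1 = 0
So t6 = 0.

in0=1, in3=0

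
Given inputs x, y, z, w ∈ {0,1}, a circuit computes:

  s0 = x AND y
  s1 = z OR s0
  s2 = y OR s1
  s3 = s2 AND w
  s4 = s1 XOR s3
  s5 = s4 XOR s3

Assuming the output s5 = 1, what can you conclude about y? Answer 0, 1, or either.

either

Both values of y occur among assignments with s5 = 1:
  y=0: x=0, y=0, z=1, w=0
  y=1: x=0, y=1, z=1, w=0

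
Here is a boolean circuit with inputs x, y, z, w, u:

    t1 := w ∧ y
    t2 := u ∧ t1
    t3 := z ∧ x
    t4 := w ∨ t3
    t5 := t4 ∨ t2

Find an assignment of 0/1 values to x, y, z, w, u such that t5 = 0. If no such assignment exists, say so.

x=1, y=0, z=0, w=0, u=1

t5 = t4 ∨ t2 must be 0, so both t4 = 0 and t2 = 0.
t4 = w ∨ t3 must be 0, so both w = 0 and t3 = 0.
Check with x=1, y=0, z=0, w=0, u=1:
t1 = w ∧ y = 0 ∧ 0 = 0
t2 = u ∧ t1 = 1 ∧ 0 = 0
t3 = z ∧ x = 0 ∧ 1 = 0
t4 = w ∨ t3 = 0 ∨ 0 = 0
t5 = t4 ∨ t2 = 0 ∨ 0 = 0
So t5 = 0 as required.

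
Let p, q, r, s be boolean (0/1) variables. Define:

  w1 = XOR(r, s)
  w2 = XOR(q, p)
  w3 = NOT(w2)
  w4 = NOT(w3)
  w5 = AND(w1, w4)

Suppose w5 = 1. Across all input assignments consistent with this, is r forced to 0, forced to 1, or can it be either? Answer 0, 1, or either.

either

Both values of r occur among assignments with w5 = 1:
  r=0: p=0, q=1, r=0, s=1
  r=1: p=0, q=1, r=1, s=0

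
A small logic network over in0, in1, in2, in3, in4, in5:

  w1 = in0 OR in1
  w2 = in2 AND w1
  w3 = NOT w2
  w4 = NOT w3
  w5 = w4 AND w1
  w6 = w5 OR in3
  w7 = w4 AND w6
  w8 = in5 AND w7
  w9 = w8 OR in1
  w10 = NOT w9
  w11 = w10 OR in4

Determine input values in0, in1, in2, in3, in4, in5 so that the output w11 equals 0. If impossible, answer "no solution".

in0=1, in1=1, in2=1, in3=0, in4=0, in5=0

w11 = w10 OR in4 must be 0, so both w10 = 0 and in4 = 0.
w10 = NOT w9 must be 0, so w9 = 1.
Check with in0=1, in1=1, in2=1, in3=0, in4=0, in5=0:
w1 = in0 OR in1 = 1 OR 1 = 1
w2 = in2 AND w1 = 1 AND 1 = 1
w3 = NOT w2 = NOT 1 = 0
w4 = NOT w3 = NOT 0 = 1
w5 = w4 AND w1 = 1 AND 1 = 1
w6 = w5 OR in3 = 1 OR 0 = 1
w7 = w4 AND w6 = 1 AND 1 = 1
w8 = in5 AND w7 = 0 AND 1 = 0
w9 = w8 OR in1 = 0 OR 1 = 1
w10 = NOT w9 = NOT 1 = 0
w11 = w10 OR in4 = 0 OR 0 = 0
So w11 = 0 as required.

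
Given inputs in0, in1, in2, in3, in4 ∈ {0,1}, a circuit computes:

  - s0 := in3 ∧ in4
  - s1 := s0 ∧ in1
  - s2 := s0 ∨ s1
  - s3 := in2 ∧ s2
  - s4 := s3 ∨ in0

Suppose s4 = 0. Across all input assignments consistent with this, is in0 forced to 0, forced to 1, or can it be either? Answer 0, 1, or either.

s4 = s3 ∨ in0 must be 0, so both s3 = 0 and in0 = 0.
s3 = in2 ∧ s2 must be 0, so at least one of in2, s2 is 0.
Every assignment with s4 = 0 has in0 = 0; there are 14 such assignment(s).

0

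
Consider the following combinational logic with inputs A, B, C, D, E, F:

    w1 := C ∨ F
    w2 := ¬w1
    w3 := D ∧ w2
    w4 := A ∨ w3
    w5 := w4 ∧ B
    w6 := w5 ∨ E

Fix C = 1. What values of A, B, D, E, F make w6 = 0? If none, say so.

w6 = w5 ∨ E must be 0, so both w5 = 0 and E = 0.
w5 = w4 ∧ B must be 0, so at least one of w4, B is 0.
Check with C = 1 and A=0, B=1, D=0, E=0, F=1:
w1 = C ∨ F = 1 ∨ 1 = 1
w2 = ¬w1 = ¬1 = 0
w3 = D ∧ w2 = 0 ∧ 0 = 0
w4 = A ∨ w3 = 0 ∨ 0 = 0
w5 = w4 ∧ B = 0 ∧ 1 = 0
w6 = w5 ∨ E = 0 ∨ 0 = 0
So w6 = 0.

A=0 B=1 D=0 E=0 F=1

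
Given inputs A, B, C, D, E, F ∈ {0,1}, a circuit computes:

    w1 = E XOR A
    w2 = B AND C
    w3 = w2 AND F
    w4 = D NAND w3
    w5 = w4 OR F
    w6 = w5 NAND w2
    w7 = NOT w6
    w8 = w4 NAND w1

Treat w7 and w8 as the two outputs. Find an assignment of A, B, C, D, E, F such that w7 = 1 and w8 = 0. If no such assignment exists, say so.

Check with A=1, B=1, C=1, D=0, E=0, F=1:
w1 = E XOR A = 0 XOR 1 = 1
w2 = B AND C = 1 AND 1 = 1
w3 = w2 AND F = 1 AND 1 = 1
w4 = D NAND w3 = 0 NAND 1 = 1
w5 = w4 OR F = 1 OR 1 = 1
w6 = w5 NAND w2 = 1 NAND 1 = 0
w7 = NOT w6 = NOT 0 = 1
w8 = w4 NAND w1 = 1 NAND 1 = 0
So w7 = 1 and w8 = 0.

A=1, B=1, C=1, D=0, E=0, F=1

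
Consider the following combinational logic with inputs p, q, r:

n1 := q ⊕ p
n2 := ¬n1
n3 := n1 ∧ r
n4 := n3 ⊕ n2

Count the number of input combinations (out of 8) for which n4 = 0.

n4 = n3 ⊕ n2 must be 0, so n3 and n2 are equal.
Enumerating the 8 input combinations, 2 give n4 = 0 and 6 give n4 = 1.

2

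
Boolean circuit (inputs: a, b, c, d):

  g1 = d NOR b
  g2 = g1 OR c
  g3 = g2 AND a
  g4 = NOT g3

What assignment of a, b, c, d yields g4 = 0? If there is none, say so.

a=1 b=0 c=1 d=1

g4 = NOT g3 must be 0, so g3 = 1.
Check with a=1 b=0 c=1 d=1:
g1 = d NOR b = 1 NOR 0 = 0
g2 = g1 OR c = 0 OR 1 = 1
g3 = g2 AND a = 1 AND 1 = 1
g4 = NOT g3 = NOT 1 = 0
So g4 = 0 as required.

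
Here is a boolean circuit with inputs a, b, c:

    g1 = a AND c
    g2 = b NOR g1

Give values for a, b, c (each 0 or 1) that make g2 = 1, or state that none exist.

Check with a=0, b=0, c=1:
g1 = a AND c = 0 AND 1 = 0
g2 = b NOR g1 = 0 NOR 0 = 1
So g2 = 1 as required.

a=0, b=0, c=1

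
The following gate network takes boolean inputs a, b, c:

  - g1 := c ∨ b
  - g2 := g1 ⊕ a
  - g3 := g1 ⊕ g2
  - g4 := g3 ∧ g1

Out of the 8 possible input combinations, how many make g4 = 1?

3

g4 = g3 ∧ g1 must be 1, so both g3 = 1 and g1 = 1.
g3 = g1 ⊕ g2 must be 1, so g1 and g2 differ.
g1 = c ∨ b must be 1, so at least one of c, b is 1.
Satisfying assignments:
  a=1, b=0, c=1
  a=1, b=1, c=0
  a=1, b=1, c=1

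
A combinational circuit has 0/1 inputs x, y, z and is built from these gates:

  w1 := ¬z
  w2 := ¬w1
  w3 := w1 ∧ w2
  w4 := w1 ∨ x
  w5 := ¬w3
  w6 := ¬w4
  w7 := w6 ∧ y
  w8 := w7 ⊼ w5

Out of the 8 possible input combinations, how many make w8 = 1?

w8 = w7 ⊼ w5 must be 1, so at least one of w7, w5 is 0.
Enumerating the 8 input combinations, 7 give w8 = 1 and 1 give w8 = 0.

7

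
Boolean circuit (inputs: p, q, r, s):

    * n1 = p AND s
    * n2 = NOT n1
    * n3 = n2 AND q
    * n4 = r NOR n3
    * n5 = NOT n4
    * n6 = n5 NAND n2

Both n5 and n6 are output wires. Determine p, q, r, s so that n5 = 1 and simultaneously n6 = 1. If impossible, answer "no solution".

p=1 q=1 r=1 s=1

Check with p=1 q=1 r=1 s=1:
n1 = p AND s = 1 AND 1 = 1
n2 = NOT n1 = NOT 1 = 0
n3 = n2 AND q = 0 AND 1 = 0
n4 = r NOR n3 = 1 NOR 0 = 0
n5 = NOT n4 = NOT 0 = 1
n6 = n5 NAND n2 = 1 NAND 0 = 1
So n5 = 1 and n6 = 1.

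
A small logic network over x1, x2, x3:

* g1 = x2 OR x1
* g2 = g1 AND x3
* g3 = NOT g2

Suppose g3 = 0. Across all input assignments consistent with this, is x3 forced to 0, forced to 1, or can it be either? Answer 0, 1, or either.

1

g3 = NOT g2 must be 0, so g2 = 1.
g2 = g1 AND x3 must be 1, so both g1 = 1 and x3 = 1.
Every assignment with g3 = 0 has x3 = 1; there are 3 such assignment(s).
  x1=0, x2=1, x3=1
  x1=1, x2=0, x3=1
  x1=1, x2=1, x3=1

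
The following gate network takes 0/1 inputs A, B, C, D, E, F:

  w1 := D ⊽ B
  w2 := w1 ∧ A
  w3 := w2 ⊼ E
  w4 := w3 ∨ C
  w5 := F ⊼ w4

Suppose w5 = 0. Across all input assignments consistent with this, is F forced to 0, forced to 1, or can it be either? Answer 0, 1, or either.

1

w5 = F ⊼ w4 must be 0, so both F = 1 and w4 = 1.
w4 = w3 ∨ C must be 1, so at least one of w3, C is 1.
Every assignment with w5 = 0 has F = 1; there are 31 such assignment(s).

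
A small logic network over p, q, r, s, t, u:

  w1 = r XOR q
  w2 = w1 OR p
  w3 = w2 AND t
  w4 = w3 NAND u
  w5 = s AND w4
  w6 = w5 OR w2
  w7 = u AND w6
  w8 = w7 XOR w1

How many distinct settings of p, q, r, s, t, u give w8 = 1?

28

w8 = w7 XOR w1 must be 1, so w7 and w1 differ.
Enumerating the 64 input combinations, 28 give w8 = 1 and 36 give w8 = 0.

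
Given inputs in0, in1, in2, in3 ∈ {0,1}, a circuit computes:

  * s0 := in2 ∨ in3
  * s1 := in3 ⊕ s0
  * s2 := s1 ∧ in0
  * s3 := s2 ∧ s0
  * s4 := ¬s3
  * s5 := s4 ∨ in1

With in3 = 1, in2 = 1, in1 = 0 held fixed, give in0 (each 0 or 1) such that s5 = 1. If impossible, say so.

in0=0

Check with in3 = 1, in2 = 1, in1 = 0 and in0=0:
s0 = in2 ∨ in3 = 1 ∨ 1 = 1
s1 = in3 ⊕ s0 = 1 ⊕ 1 = 0
s2 = s1 ∧ in0 = 0 ∧ 0 = 0
s3 = s2 ∧ s0 = 0 ∧ 1 = 0
s4 = ¬s3 = ¬0 = 1
s5 = s4 ∨ in1 = 1 ∨ 0 = 1
So s5 = 1.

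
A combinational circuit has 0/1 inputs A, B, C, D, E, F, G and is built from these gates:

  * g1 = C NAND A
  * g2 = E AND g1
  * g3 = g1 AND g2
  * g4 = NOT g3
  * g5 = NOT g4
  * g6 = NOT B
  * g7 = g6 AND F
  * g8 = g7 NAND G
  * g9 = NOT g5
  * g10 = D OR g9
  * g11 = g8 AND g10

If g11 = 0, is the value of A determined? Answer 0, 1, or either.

either

Both values of A occur among assignments with g11 = 0:
  A=0: A=0, B=0, C=0, D=0, E=0, F=1, G=1
  A=1: A=1, B=0, C=0, D=0, E=0, F=1, G=1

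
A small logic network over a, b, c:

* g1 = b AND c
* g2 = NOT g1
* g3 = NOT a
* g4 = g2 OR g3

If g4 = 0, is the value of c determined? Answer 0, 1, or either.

1

g4 = g2 OR g3 must be 0, so both g2 = 0 and g3 = 0.
g2 = NOT g1 must be 0, so g1 = 1.
g3 = NOT a must be 0, so a = 1.
Every assignment with g4 = 0 has c = 1; there are 1 such assignment(s).
  a=1, b=1, c=1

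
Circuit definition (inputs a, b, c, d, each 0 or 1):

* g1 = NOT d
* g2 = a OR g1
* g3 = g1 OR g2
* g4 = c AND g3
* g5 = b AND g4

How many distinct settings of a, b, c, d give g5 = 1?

g5 = b AND g4 must be 1, so both b = 1 and g4 = 1.
Enumerating the 16 input combinations, 3 give g5 = 1 and 13 give g5 = 0.

3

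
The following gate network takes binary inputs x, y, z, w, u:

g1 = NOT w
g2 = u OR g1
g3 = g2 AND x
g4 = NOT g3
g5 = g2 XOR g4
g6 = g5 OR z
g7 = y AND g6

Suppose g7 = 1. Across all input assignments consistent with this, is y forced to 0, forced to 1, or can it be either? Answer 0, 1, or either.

g7 = y AND g6 must be 1, so both y = 1 and g6 = 1.
g6 = g5 OR z must be 1, so at least one of g5, z is 1.
Every assignment with g7 = 1 has y = 1; there are 13 such assignment(s).

1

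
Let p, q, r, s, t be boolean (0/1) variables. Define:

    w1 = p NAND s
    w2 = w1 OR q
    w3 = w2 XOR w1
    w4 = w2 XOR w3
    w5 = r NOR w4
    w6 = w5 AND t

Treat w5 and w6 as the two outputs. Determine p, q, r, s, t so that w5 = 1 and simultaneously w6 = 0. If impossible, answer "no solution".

Check with p=1, q=0, r=0, s=1, t=0:
w1 = p NAND s = 1 NAND 1 = 0
w2 = w1 OR q = 0 OR 0 = 0
w3 = w2 XOR w1 = 0 XOR 0 = 0
w4 = w2 XOR w3 = 0 XOR 0 = 0
w5 = r NOR w4 = 0 NOR 0 = 1
w6 = w5 AND t = 1 AND 0 = 0
So w5 = 1 and w6 = 0.

p=1, q=0, r=0, s=1, t=0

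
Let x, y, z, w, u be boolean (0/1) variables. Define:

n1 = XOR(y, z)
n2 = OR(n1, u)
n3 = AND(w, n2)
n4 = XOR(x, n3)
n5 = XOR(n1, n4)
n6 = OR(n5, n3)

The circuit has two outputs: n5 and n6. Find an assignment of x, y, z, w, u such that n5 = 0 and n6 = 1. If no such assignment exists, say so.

x=1, y=0, z=0, w=1, u=1

Check with x=1, y=0, z=0, w=1, u=1:
n1 = XOR(y, z) = XOR(0, 0) = 0
n2 = OR(n1, u) = OR(0, 1) = 1
n3 = AND(w, n2) = AND(1, 1) = 1
n4 = XOR(x, n3) = XOR(1, 1) = 0
n5 = XOR(n1, n4) = XOR(0, 0) = 0
n6 = OR(n5, n3) = OR(0, 1) = 1
So n5 = 0 and n6 = 1.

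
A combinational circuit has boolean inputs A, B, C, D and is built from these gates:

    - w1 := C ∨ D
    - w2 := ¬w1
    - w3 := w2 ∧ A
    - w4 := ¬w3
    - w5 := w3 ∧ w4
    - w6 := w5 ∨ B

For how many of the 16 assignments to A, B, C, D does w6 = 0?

w6 = w5 ∨ B must be 0, so both w5 = 0 and B = 0.
w5 = w3 ∧ w4 must be 0, so at least one of w3, w4 is 0.
Enumerating the 16 input combinations, 8 give w6 = 0 and 8 give w6 = 1.

8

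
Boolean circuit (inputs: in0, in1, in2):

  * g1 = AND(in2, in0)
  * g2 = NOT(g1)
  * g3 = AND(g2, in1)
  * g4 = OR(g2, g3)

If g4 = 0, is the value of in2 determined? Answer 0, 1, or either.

g4 = OR(g2, g3) must be 0, so both g2 = 0 and g3 = 0.
g2 = NOT(g1) must be 0, so g1 = 1.
Every assignment with g4 = 0 has in2 = 1; there are 2 such assignment(s).
  in0=1, in1=0, in2=1
  in0=1, in1=1, in2=1

1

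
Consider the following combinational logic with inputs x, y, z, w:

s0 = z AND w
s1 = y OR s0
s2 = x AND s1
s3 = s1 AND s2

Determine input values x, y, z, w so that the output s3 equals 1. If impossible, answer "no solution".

x=1, y=1, z=0, w=1

s3 = s1 AND s2 must be 1, so both s1 = 1 and s2 = 1.
s1 = y OR s0 must be 1, so at least one of y, s0 is 1.
s2 = x AND s1 must be 1, so both x = 1 and s1 = 1.
Check with x=1, y=1, z=0, w=1:
s0 = z AND w = 0 AND 1 = 0
s1 = y OR s0 = 1 OR 0 = 1
s2 = x AND s1 = 1 AND 1 = 1
s3 = s1 AND s2 = 1 AND 1 = 1
So s3 = 1 as required.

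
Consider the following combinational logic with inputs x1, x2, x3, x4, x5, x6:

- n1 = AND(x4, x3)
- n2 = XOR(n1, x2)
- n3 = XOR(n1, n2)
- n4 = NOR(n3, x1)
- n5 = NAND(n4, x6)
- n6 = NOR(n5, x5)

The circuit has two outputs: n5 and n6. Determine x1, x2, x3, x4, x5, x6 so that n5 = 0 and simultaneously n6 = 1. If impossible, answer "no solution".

x1=0 x2=0 x3=1 x4=1 x5=0 x6=1

Check with x1=0 x2=0 x3=1 x4=1 x5=0 x6=1:
n1 = AND(x4, x3) = AND(1, 1) = 1
n2 = XOR(n1, x2) = XOR(1, 0) = 1
n3 = XOR(n1, n2) = XOR(1, 1) = 0
n4 = NOR(n3, x1) = NOR(0, 0) = 1
n5 = NAND(n4, x6) = NAND(1, 1) = 0
n6 = NOR(n5, x5) = NOR(0, 0) = 1
So n5 = 0 and n6 = 1.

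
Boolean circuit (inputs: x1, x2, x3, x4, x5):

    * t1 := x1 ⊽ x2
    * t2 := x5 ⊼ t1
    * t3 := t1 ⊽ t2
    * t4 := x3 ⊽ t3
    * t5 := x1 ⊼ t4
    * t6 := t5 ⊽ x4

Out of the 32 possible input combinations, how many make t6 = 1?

4

t6 = t5 ⊽ x4 must be 1, so both t5 = 0 and x4 = 0.
t5 = x1 ⊼ t4 must be 0, so both x1 = 1 and t4 = 1.
Satisfying assignments:
  x1=1, x2=0, x3=0, x4=0, x5=0
  x1=1, x2=0, x3=0, x4=0, x5=1
  x1=1, x2=1, x3=0, x4=0, x5=0
  x1=1, x2=1, x3=0, x4=0, x5=1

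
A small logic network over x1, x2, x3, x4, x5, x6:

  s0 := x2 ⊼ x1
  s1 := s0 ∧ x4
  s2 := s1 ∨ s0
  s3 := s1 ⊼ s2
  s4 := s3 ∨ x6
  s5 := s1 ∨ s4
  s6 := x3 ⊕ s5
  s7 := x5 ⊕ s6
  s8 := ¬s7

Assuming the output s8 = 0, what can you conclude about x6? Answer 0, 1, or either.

Both values of x6 occur among assignments with s8 = 0:
  x6=0: x1=0, x2=0, x3=0, x4=0, x5=0, x6=0
  x6=1: x1=0, x2=0, x3=0, x4=0, x5=0, x6=1

either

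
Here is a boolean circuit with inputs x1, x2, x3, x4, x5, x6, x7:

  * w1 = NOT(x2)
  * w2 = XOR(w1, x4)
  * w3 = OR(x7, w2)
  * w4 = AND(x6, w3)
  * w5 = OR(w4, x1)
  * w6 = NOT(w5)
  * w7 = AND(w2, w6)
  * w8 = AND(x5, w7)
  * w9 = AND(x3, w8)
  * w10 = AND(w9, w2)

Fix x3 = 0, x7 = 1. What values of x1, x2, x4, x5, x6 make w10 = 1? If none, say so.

no solution exists

With x3 = 0, x7 = 1 fixed, none of the 32 settings of x1, x2, x4, x5, x6 give w10 = 1.
For example, with x1=1, x2=1, x4=1, x5=1, x6=1:
w1 = NOT(x2) = NOT 1 = 0
w2 = XOR(w1, x4) = XOR(0, 1) = 1
w3 = OR(x7, w2) = OR(1, 1) = 1
w4 = AND(x6, w3) = AND(1, 1) = 1
w5 = OR(w4, x1) = OR(1, 1) = 1
w6 = NOT(w5) = NOT 1 = 0
w7 = AND(w2, w6) = AND(1, 0) = 0
w8 = AND(x5, w7) = AND(1, 0) = 0
w9 = AND(x3, w8) = AND(0, 0) = 0
w10 = AND(w9, w2) = AND(0, 1) = 0
giving w10 = 0 ≠ 1.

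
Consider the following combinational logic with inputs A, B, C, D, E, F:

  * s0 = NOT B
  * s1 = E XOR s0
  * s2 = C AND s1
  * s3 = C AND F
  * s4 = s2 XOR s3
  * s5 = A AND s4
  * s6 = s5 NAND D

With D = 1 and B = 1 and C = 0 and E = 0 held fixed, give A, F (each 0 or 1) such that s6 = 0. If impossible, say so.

no solution exists

With D = 1 and B = 1 and C = 0 and E = 0 fixed, none of the 4 settings of A, F give s6 = 0.
For example, with A=0, F=0:
s0 = NOT B = NOT 1 = 0
s1 = E XOR s0 = 0 XOR 0 = 0
s2 = C AND s1 = 0 AND 0 = 0
s3 = C AND F = 0 AND 0 = 0
s4 = s2 XOR s3 = 0 XOR 0 = 0
s5 = A AND s4 = 0 AND 0 = 0
s6 = s5 NAND D = 0 NAND 1 = 1
giving s6 = 1 ≠ 0.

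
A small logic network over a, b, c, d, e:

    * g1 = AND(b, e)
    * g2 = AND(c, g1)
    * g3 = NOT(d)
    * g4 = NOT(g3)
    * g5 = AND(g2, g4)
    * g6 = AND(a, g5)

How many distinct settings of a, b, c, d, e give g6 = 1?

g6 = AND(a, g5) must be 1, so both a = 1 and g5 = 1.
Enumerating the 32 input combinations, 1 give g6 = 1 and 31 give g6 = 0.

1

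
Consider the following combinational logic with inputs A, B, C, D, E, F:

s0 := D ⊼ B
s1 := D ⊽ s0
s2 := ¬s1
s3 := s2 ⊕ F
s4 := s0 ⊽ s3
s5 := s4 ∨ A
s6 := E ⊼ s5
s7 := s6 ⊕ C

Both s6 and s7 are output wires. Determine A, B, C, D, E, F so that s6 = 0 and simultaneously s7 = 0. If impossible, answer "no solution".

Check with A=1, B=1, C=0, D=0, E=1, F=0:
s0 = D ⊼ B = 0 ⊼ 1 = 1
s1 = D ⊽ s0 = 0 ⊽ 1 = 0
s2 = ¬s1 = ¬0 = 1
s3 = s2 ⊕ F = 1 ⊕ 0 = 1
s4 = s0 ⊽ s3 = 1 ⊽ 1 = 0
s5 = s4 ∨ A = 0 ∨ 1 = 1
s6 = E ⊼ s5 = 1 ⊼ 1 = 0
s7 = s6 ⊕ C = 0 ⊕ 0 = 0
So s6 = 0 and s7 = 0.

A=1, B=1, C=0, D=0, E=1, F=0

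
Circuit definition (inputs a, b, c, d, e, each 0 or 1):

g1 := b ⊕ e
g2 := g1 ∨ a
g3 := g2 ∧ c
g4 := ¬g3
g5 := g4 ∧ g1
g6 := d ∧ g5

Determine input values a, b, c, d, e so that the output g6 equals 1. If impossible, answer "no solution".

g6 = d ∧ g5 must be 1, so both d = 1 and g5 = 1.
Check with a=0, b=1, c=0, d=1, e=0:
g1 = b ⊕ e = 1 ⊕ 0 = 1
g2 = g1 ∨ a = 1 ∨ 0 = 1
g3 = g2 ∧ c = 1 ∧ 0 = 0
g4 = ¬g3 = ¬0 = 1
g5 = g4 ∧ g1 = 1 ∧ 1 = 1
g6 = d ∧ g5 = 1 ∧ 1 = 1
So g6 = 1 as required.

a=0, b=1, c=0, d=1, e=0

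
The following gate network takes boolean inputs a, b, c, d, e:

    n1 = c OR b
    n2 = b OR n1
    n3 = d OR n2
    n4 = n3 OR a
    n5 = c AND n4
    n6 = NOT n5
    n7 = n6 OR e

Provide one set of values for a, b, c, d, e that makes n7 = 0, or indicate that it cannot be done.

a=0, b=1, c=1, d=1, e=0

n7 = n6 OR e must be 0, so both n6 = 0 and e = 0.
n6 = NOT n5 must be 0, so n5 = 1.
Check with a=0, b=1, c=1, d=1, e=0:
n1 = c OR b = 1 OR 1 = 1
n2 = b OR n1 = 1 OR 1 = 1
n3 = d OR n2 = 1 OR 1 = 1
n4 = n3 OR a = 1 OR 0 = 1
n5 = c AND n4 = 1 AND 1 = 1
n6 = NOT n5 = NOT 1 = 0
n7 = n6 OR e = 0 OR 0 = 0
So n7 = 0 as required.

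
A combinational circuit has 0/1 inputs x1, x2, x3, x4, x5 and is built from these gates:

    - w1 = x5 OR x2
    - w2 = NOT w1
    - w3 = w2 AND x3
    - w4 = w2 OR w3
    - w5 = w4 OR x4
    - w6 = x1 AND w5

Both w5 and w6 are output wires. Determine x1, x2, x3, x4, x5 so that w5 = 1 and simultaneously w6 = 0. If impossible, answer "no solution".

Check with x1=0 x2=0 x3=0 x4=1 x5=0:
w1 = x5 OR x2 = 0 OR 0 = 0
w2 = NOT w1 = NOT 0 = 1
w3 = w2 AND x3 = 1 AND 0 = 0
w4 = w2 OR w3 = 1 OR 0 = 1
w5 = w4 OR x4 = 1 OR 1 = 1
w6 = x1 AND w5 = 0 AND 1 = 0
So w5 = 1 and w6 = 0.

x1=0 x2=0 x3=0 x4=1 x5=0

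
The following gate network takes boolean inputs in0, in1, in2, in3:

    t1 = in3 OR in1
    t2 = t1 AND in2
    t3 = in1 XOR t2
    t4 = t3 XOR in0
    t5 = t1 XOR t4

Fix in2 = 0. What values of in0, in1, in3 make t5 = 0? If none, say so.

Check with in2 = 0 and in0=0, in1=0, in3=0:
t1 = in3 OR in1 = 0 OR 0 = 0
t2 = t1 AND in2 = 0 AND 0 = 0
t3 = in1 XOR t2 = 0 XOR 0 = 0
t4 = t3 XOR in0 = 0 XOR 0 = 0
t5 = t1 XOR t4 = 0 XOR 0 = 0
So t5 = 0.

in0=0, in1=0, in3=0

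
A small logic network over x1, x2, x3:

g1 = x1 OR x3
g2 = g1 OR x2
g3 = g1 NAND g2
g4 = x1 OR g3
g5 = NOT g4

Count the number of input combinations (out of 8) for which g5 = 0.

6

g5 = NOT g4 must be 0, so g4 = 1.
g4 = x1 OR g3 must be 1, so at least one of x1, g3 is 1.
Satisfying assignments:
  x1=0, x2=0, x3=0
  x1=0, x2=1, x3=0
  x1=1, x2=0, x3=0
  x1=1, x2=0, x3=1
  x1=1, x2=1, x3=0
  x1=1, x2=1, x3=1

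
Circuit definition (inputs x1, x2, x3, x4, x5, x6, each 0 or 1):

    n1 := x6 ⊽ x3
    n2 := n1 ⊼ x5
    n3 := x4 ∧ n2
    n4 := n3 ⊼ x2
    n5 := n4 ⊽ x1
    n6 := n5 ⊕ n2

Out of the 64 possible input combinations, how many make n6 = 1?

n6 = n5 ⊕ n2 must be 1, so n5 and n2 differ.
Enumerating the 64 input combinations, 49 give n6 = 1 and 15 give n6 = 0.

49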